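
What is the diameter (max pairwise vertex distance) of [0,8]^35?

||(8,8,...,8)|| = √(35)·8 ≈ 47.3286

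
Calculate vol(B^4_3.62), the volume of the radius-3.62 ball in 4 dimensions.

V_4(3.62) = π^(4/2) · (3.62)^4 / Γ(4/2 + 1) ≈ 847.43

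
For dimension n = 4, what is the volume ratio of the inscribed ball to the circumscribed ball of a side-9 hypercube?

V_in / V_out = (r_in/r_out)^4 = (1/√4)^4 = 4^(-4/2) ≈ 0.0625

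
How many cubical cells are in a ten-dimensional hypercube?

Number of 3-faces = C(10,3) · 2^(10-3) = 120 · 128 = 15360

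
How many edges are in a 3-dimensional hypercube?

Number of 1-faces = C(3,1) · 2^(3-1) = 3 · 4 = 12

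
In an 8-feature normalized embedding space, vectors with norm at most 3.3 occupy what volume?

The n-ball volume is π^(n/2)·r^n/Γ(n/2+1). With n=8, r=3.3: V ≈ 57082.1.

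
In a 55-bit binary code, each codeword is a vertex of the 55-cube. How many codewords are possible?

The 55-cube has 2^55 = 36028797018963968 vertices.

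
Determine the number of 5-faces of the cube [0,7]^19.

Choose 5 of 19 axes to span the face (C(19,5) = 11628 ways), then fix each of the remaining 14 coordinates at one of its two extreme values (2^14 = 16384 ways): 11628·16384 = 190513152.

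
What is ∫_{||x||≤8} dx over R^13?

Volume = π^{13/2}·(8)^13/Γ(15/2) = 70368744177664·π^6/135135 ≈ 5.00623e+11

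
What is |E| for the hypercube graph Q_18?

The 18-cube has n·2^(n-1) = 18·2^17 = 18·131072 = 2359296 edges.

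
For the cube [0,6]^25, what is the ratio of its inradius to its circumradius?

r_in = 6/2 (half the side); r_out = 6√25/2 (half the diagonal). Ratio = 1/√25 ≈ 0.2.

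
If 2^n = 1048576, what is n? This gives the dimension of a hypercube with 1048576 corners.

n = log_2(1048576) = 20.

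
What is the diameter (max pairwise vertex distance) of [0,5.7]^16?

Diagonal = √16 · 5.7 = 22.8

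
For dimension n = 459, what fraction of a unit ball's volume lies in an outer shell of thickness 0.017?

1 - (1-0.017)^459 ≈ 0.999618 ≈ 99.9618%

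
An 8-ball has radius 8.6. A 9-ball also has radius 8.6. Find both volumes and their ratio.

V_8(8.6) ≈ 1.21444e+08. V_9(8.6) ≈ 8.48797e+08. Ratio V_8/V_9 ≈ 0.1431.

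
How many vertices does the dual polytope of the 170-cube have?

The 170-dimensional cross-polytope has 2n = 2·170 = 340 vertices.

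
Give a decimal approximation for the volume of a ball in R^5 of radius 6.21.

The n-ball volume is π^(n/2)·r^n/Γ(n/2+1). With n=5, r=6.21: V ≈ 48613.5.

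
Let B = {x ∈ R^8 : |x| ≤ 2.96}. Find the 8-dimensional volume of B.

V_8(2.96) = π^(8/2) · (2.96)^8 / Γ(8/2 + 1) ≈ 23917.8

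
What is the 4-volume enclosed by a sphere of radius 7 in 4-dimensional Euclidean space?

V = 2401·π^2/2 ≈ 11848.5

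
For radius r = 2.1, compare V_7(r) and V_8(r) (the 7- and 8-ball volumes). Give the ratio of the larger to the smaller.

V_7(2.1) ≈ 850.972, V_8(2.1) ≈ 1535.12. The 8-ball is larger by a factor of 1.804.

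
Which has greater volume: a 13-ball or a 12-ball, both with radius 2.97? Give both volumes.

V_13(2.97) ≈ 1.27402e+06. V_12(2.97) ≈ 628991. The 13-ball is larger.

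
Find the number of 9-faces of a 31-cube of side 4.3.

An n-cube has C(n,k)·2^(n-k) k-faces. Here C(31,9)·2^22 = 20160075·4194304 = 84557483212800.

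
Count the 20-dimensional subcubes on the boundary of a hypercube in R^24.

Number of 20-faces = C(24,20) · 2^(24-20) = 10626 · 16 = 170016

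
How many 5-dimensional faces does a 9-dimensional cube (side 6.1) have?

Choose 5 of 9 axes to span the face (C(9,5) = 126 ways), then fix each of the remaining 4 coordinates at one of its two extreme values (2^4 = 16 ways): 126·16 = 2016.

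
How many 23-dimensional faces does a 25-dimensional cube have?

An n-cube has C(n,k)·2^(n-k) k-faces. Here C(25,23)·2^2 = 300·4 = 1200.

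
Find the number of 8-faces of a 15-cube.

f_8(15-cube) = (15 choose 8) · 2^7 = 823680.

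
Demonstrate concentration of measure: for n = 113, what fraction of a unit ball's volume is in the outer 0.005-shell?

1 - (1-0.005)^113 ≈ 0.432445 ≈ 43.24%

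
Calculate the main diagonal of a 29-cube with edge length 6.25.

The space diagonal of an n-cube of side s is s√n. Here 6.25·√29 ≈ 33.6573.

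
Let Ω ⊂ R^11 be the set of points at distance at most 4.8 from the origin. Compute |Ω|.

The n-ball volume is π^(n/2)·r^n/Γ(n/2+1). With n=11, r=4.8: V ≈ 5.87163e+07.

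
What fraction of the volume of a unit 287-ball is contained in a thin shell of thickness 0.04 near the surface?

Shell fraction = 1 - (1-0.04)^287 ≈ 0.999992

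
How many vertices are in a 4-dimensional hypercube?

f_0(4-cube) = (4 choose 0) · 2^4 = 16.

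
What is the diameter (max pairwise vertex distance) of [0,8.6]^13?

Diagonal = √13 · 8.6 ≈ 31.0077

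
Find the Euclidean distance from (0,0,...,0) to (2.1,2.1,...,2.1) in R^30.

||(2.1,2.1,...,2.1)|| = √(30)·2.1 ≈ 11.5022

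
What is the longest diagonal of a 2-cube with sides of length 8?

d = √(8² + 8² + ... + 8²) [2 terms] = √(2·8²) = 8√2 ≈ 11.3137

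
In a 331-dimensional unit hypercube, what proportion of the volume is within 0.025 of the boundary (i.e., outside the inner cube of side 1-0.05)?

1 - (1 - 2·0.025)^331 = 1 - 0.95^331 ≈ 0.9999999577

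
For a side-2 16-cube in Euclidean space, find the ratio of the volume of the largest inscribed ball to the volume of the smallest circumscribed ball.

V_in/V_out = n^(-n/2) = 16^(-16/2) ≈ 2.32831e-10.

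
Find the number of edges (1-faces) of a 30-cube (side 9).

Number of 1-faces = C(30,1) · 2^(30-1) = 30 · 536870912 = 16106127360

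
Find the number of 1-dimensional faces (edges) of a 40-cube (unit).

The 40-cube has n·2^(n-1) = 40·2^39 = 40·549755813888 = 21990232555520 edges.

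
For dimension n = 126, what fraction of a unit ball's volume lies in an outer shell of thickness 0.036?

1 - (1-0.036)^126 ≈ 0.990144 ≈ 99.01%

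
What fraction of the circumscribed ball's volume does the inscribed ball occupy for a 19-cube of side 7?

Volume scales as r^n, and r_in/r_out = 1/√19, giving (1/√19)^19 ≈ 7.10953e-13.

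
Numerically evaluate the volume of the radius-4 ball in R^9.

V = 8388608·π^4/945 ≈ 864684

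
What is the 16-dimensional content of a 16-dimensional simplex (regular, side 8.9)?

For a regular n-simplex with edge a, V = (a^n / n!)·√((n+1)/2^n). With a=8.9, n=16: V ≈ 1.1929.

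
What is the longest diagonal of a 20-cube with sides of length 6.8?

The space diagonal of an n-cube of side s is s√n. Here 6.8·√20 ≈ 30.4105.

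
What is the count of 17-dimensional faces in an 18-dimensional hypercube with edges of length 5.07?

Number of 17-faces = C(18,17) · 2^(18-17) = 18 · 2 = 36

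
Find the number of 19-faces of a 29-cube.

An n-cube has C(n,k)·2^(n-k) k-faces. Here C(29,19)·2^10 = 20030010·1024 = 20510730240.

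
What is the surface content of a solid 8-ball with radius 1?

S_8(1) = 2·π^(8/2)·(1)^7 / Γ(8/2) = π^4/3 ≈ 32.4697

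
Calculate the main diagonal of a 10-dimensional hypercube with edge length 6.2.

d = √(6.2² + 6.2² + ... + 6.2²) [10 terms] = √(10·6.2²) = 6.2√10 ≈ 19.6061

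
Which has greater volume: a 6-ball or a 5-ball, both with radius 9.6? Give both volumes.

V_6(9.6) ≈ 4.04507e+06. V_5(9.6) ≈ 429195. The 6-ball is larger.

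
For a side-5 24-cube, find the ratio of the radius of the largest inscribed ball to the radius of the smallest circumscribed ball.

r_in / r_out = (5/2) / (5√24/2) = 1/√24 ≈ 0.204124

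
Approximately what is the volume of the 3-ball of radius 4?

Volume = π^{3/2}·(4)^3/Γ(5/2) = 256·π/3 ≈ 268.083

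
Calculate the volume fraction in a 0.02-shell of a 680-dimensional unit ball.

1 - (1-0.02)^680 ≈ 0.9999989192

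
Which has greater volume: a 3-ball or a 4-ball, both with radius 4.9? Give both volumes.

V_3(4.9) ≈ 492.807. V_4(4.9) ≈ 2844.82. The 4-ball is larger.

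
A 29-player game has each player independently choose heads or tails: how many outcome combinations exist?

Each vertex is a binary string of length 29, so there are 2^29 = 536870912.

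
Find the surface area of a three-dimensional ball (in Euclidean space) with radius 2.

S = n·V_n(r)/r = 3·V_3(2)/2 (volume-to-surface relation), giving 4πr² = 4π·(2)² ≈ 50.2655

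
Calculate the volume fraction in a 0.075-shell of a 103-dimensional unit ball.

Shell fraction = 1 - (1-0.075)^103 ≈ 0.999674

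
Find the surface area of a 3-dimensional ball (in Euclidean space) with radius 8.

|∂B_3(8)| = 4πr² = 4π·(8)² ≈ 804.248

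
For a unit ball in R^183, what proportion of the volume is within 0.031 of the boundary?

1 - (1-0.031)^183 ≈ 0.996858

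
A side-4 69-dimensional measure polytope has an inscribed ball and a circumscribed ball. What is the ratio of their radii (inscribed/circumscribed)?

r_in / r_out = (4/2) / (4√69/2) = 1/√69 ≈ 0.120386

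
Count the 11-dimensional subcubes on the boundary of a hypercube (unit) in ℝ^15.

f_11(15-cube) = (15 choose 11) · 2^4 = 21840.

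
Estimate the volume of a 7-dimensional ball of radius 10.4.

The n-ball volume is π^(n/2)·r^n/Γ(n/2+1). With n=7, r=10.4: V ≈ 6.21747e+07.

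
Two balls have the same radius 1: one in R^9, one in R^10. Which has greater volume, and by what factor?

V_9(1) ≈ 3.29851, V_10(1) ≈ 2.55016. The 9-ball is larger by a factor of 1.293.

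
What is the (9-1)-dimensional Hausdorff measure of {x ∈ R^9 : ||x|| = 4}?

|∂B_9(4)| = 2097152·π^4/105 ≈ 1.94554e+06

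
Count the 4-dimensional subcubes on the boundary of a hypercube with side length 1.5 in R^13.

f_4(13-cube) = (13 choose 4) · 2^9 = 366080.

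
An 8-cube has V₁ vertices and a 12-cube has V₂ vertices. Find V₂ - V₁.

V₁ = 2^8 = 256. V₂ = 2^12 = 4096. V₂ - V₁ = 3840.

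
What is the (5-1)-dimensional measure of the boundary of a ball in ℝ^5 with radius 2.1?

S_5(2.1) = 2·π^(5/2)·(2.1)^4 / Γ(5/2) ≈ 511.853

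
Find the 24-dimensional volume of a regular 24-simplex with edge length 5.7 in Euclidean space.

V = (5.7^24 / 24!) · √((24+1) / 2^24) ≈ 2.72208e-09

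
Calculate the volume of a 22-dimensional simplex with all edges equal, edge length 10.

V_22 = √(23) · 10^22 / (22! · 2^(22/2)) ≈ 0.0208337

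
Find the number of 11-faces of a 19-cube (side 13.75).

Choose 11 of 19 axes to span the face (C(19,11) = 75582 ways), then fix each of the remaining 8 coordinates at one of its two extreme values (2^8 = 256 ways): 75582·256 = 19348992.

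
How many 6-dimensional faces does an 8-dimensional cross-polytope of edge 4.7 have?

An n-cross-polytope has 2^(k+1)·C(n,k+1) k-faces. Here 2^7·C(8,7) = 128·8 = 1024.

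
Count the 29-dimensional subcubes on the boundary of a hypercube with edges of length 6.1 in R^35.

Number of 29-faces = C(35,29) · 2^(35-29) = 1623160 · 64 = 103882240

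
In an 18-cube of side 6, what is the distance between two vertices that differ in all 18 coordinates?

The space diagonal of an n-cube of side s is s√n. Here 6·√18 ≈ 25.4558.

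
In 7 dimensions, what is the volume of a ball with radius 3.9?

V_7(3.9) = π^(7/2) · (3.9)^7 / Γ(7/2 + 1) ≈ 64838.4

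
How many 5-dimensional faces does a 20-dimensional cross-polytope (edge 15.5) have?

An n-cross-polytope has 2^(k+1)·C(n,k+1) k-faces. Here 2^6·C(20,6) = 64·38760 = 2480640.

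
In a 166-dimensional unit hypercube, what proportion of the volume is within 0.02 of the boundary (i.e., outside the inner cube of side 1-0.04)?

The inner cube has side 1-2·0.02 = 0.96 and volume (0.96)^166 ≈ 0.00114, so the shell holds 0.99886 of the volume.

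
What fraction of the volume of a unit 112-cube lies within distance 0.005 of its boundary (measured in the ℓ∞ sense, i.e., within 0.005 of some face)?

1 - (1 - 2·0.005)^112 = 1 - 0.99^112 ≈ 0.675554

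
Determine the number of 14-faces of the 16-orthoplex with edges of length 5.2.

Number of 14-faces = 2^(14+1) · C(16,14+1) = 32768 · 16 = 524288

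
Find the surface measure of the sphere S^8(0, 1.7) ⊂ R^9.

S_9(1.7) = 2·π^(9/2)·(1.7)^8 / Γ(9/2) ≈ 2070.86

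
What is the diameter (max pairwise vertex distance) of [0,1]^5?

Diagonal = √5 · 1 ≈ 2.23607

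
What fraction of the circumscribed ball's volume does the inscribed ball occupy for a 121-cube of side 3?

V_in/V_out = n^(-n/2) = 121^(-121/2) ≈ 9.80585e-127.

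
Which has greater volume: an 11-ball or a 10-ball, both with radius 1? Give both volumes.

V_11(1) ≈ 1.8841. V_10(1) ≈ 2.55016. The 10-ball is larger.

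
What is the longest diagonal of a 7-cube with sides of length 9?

d = √(9² + 9² + ... + 9²) [7 terms] = √(7·9²) = 9√7 ≈ 23.8118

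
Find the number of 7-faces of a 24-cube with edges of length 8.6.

f_7(24-cube) = (24 choose 7) · 2^17 = 45364543488.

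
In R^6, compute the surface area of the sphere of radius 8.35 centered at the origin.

|∂B_6(8.35)| ≈ 1.25858e+06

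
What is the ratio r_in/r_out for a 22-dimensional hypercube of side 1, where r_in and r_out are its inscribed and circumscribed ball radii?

For an n-cube of any side s, the inradius is s/2 and the circumradius is s√n/2, so the ratio is 1/√22 ≈ 0.213201.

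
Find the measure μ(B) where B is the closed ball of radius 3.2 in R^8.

The n-ball volume is π^(n/2)·r^n/Γ(n/2+1). With n=8, r=3.2: V ≈ 44626.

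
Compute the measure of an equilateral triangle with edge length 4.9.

Area = (√3/4) · 4.9² = 10.3966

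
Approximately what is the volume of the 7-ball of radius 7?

The n-ball volume is π^(n/2)·r^n/Γ(n/2+1). With n=7, r=7: V = 1882384·π^3/15 ≈ 3.89105e+06.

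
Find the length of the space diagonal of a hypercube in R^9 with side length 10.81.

Diagonal = √9 · 10.81 = 32.43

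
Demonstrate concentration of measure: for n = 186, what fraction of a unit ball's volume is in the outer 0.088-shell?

1 - (1-0.088)^186 ≈ 0.9999999638 ≈ 99.999996%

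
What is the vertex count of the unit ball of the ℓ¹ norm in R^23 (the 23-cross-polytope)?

The vertices are ±e_1, ..., ±e_23, so there are 2·23 = 46.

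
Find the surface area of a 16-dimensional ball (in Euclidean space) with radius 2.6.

S_16(2.6) = 2·π^(16/2)·(2.6)^15 / Γ(16/2) ≈ 6.31537e+06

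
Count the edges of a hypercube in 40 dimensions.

The 40-cube has n·2^(n-1) = 40·2^39 = 40·549755813888 = 21990232555520 edges.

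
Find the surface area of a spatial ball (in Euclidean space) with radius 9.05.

The surface area of an n-ball is 2π^(n/2) r^(n-1) / Γ(n/2). For n=3, r=9.05: 4πr² = 4π·(9.05)² ≈ 1029.22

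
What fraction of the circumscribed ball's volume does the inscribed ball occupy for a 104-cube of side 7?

V_in/V_out = n^(-n/2) = 104^(-104/2) ≈ 1.30097e-105.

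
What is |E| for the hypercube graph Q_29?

Number of 1-faces = C(29,1)·2^(29-1) = 29·268435456 = 7784628224.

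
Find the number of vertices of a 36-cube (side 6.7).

The 36-cube has 2^36 = 68719476736 vertices.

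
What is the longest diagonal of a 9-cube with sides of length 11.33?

||(11.33,11.33,...,11.33)|| = √(9)·11.33 = 33.99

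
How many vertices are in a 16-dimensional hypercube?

f_0(16-cube) = (16 choose 0) · 2^16 = 65536.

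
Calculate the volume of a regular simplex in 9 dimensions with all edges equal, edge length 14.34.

V_9 = √(10) · 14.34^9 / (9! · 2^(9/2)) ≈ 9875.16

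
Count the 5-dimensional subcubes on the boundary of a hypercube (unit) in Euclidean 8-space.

Choose 5 of 8 axes to span the face (C(8,5) = 56 ways), then fix each of the remaining 3 coordinates at one of its two extreme values (2^3 = 8 ways): 56·8 = 448.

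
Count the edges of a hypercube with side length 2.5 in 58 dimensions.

Number of 1-faces = C(58,1)·2^(58-1) = 58·144115188075855872 = 8358680908399640576.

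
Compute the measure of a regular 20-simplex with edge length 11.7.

V_20 = √(21) · 11.7^20 / (20! · 2^(20/2)) ≈ 4.25013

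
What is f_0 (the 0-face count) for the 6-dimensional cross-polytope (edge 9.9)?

f_0(6-orthoplex) = 2^1 · (6 choose 1) = 12.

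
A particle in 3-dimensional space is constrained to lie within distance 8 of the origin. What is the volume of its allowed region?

The n-ball volume is π^(n/2)·r^n/Γ(n/2+1). With n=3, r=8: V = 2048·π/3 ≈ 2144.66.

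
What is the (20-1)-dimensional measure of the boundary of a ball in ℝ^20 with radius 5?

The surface area of an n-ball is 2π^(n/2) r^(n-1) / Γ(n/2). For n=20, r=5: 3814697265625·π^10/36288 ≈ 9.84455e+12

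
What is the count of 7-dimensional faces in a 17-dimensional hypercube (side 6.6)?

Choose 7 of 17 axes to span the face (C(17,7) = 19448 ways), then fix each of the remaining 10 coordinates at one of its two extreme values (2^10 = 1024 ways): 19448·1024 = 19914752.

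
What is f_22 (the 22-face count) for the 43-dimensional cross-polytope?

Each 22-face is the convex hull of 23 vertices, one chosen as ±e_i from each of 23 distinct axes: 2^23·C(43,23) = 8057819334715637760.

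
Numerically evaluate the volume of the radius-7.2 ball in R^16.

The n-ball volume is π^(n/2)·r^n/Γ(n/2+1). With n=16, r=7.2: V ≈ 1.22743e+13.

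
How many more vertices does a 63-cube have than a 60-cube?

The 63-cube has 2^63 = 9223372036854775808 vertices. The 60-cube has 2^60 = 1152921504606846976 vertices. Difference: 9223372036854775808 - 1152921504606846976 = 8070450532247928832.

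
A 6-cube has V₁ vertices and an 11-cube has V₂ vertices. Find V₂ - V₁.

V₁ = 2^6 = 64. V₂ = 2^11 = 2048. V₂ - V₁ = 1984.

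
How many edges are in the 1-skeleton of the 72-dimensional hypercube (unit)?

Number of 1-faces = C(72,1)·2^(72-1) = 72·2361183241434822606848 = 170005193383307227693056.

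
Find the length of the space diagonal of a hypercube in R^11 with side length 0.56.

d = √(0.56² + 0.56² + ... + 0.56²) [11 terms] = √(11·0.56²) = 0.56√11 ≈ 1.85731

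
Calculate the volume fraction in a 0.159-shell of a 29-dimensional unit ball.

V(inner)/V(outer) = ((1-0.159)/1)^29 ≈ 0.006593, so the shell fraction is 0.993407.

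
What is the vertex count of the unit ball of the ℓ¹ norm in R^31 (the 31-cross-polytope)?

The 31-dimensional cross-polytope has 2n = 2·31 = 62 vertices.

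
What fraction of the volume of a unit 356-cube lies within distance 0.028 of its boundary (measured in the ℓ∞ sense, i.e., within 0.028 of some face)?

Shell fraction = 1 - (1-0.056)^356 ≈ 0.9999999988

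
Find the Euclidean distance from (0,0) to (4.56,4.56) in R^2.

Diagonal = √2 · 4.56 ≈ 6.44881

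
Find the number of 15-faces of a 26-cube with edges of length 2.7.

f_15(26-cube) = (26 choose 15) · 2^11 = 15823175680.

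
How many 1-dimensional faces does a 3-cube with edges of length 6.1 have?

Choose 1 of 3 axes to span the face (C(3,1) = 3 ways), then fix each of the remaining 2 coordinates at one of its two extreme values (2^2 = 4 ways): 3·4 = 12.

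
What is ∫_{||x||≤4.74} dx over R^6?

Volume = π^{6/2}·(4.74)^6/Γ(4) ≈ 58609.6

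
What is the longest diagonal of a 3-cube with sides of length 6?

||(6,6,...,6)|| = √(3)·6 ≈ 10.3923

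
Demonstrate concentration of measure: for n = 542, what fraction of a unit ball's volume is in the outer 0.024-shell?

1 - (1-0.024)^542 ≈ 0.9999980866 ≈ 99.999809%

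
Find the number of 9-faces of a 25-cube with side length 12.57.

Number of 9-faces = C(25,9) · 2^(25-9) = 2042975 · 65536 = 133888409600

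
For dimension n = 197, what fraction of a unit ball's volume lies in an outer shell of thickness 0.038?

1 - (1-0.038)^197 ≈ 0.999515 ≈ 99.9515%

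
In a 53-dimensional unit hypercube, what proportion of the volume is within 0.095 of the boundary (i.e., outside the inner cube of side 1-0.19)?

The inner cube has side 1-2·0.095 = 0.81 and volume (0.81)^53 ≈ 1.412e-05, so the shell holds 0.999986 of the volume.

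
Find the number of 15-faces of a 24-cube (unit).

An n-cube has C(n,k)·2^(n-k) k-faces. Here C(24,15)·2^9 = 1307504·512 = 669442048.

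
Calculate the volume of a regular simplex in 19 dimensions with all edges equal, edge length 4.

For a regular n-simplex with edge a, V = (a^n / n!)·√((n+1)/2^n). With a=4, n=19: V ≈ 1.39565e-08.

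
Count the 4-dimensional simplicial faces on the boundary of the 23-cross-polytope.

An n-cross-polytope has 2^(k+1)·C(n,k+1) k-faces. Here 2^5·C(23,5) = 32·33649 = 1076768.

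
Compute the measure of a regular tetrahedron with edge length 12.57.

Volume = (√2/12) · 12.57³ = 234.067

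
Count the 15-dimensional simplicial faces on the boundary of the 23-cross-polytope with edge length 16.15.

f_15(23-orthoplex) = 2^16 · (23 choose 16) = 16066609152.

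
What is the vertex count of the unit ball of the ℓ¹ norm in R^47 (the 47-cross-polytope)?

The vertices are ±e_1, ..., ±e_47, so there are 2·47 = 94.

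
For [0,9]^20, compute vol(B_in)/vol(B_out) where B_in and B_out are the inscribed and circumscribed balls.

The radii are 9/2 and 9√20/2, so the volume ratio is (1/√20)^20 = 20^{-20/2} ≈ 9.76562e-14.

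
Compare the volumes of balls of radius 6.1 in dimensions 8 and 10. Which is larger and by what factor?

V_8(6.1) ≈ 7.78085e+06, V_10(6.1) ≈ 1.81914e+08. The 10-ball is larger by a factor of 23.38.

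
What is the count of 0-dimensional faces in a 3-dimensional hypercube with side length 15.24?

Number of 0-faces = C(3,0) · 2^(3-0) = 1 · 8 = 8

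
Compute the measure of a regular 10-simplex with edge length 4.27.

V = (4.27^10 / 10!) · √((10+1) / 2^10) ≈ 0.0575522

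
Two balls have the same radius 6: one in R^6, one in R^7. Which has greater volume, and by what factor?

V_6(6) ≈ 241105, V_7(6) ≈ 1.32263e+06. The 7-ball is larger by a factor of 5.486.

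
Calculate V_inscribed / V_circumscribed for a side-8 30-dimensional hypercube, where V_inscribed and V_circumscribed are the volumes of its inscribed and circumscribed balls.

V_in/V_out = n^(-n/2) = 30^(-30/2) ≈ 6.96917e-23.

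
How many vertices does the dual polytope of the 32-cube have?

The 32-dimensional cross-polytope has 2n = 2·32 = 64 vertices.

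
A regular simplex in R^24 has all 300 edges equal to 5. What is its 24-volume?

V = (5^24 / 24!) · √((24+1) / 2^24) ≈ 1.17269e-10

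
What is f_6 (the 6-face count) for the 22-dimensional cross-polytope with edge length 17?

An n-cross-polytope has 2^(k+1)·C(n,k+1) k-faces. Here 2^7·C(22,7) = 128·170544 = 21829632.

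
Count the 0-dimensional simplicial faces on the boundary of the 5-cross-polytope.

Each 0-face is the convex hull of 1 vertex, one chosen as ±e_i from each of 1 distinct axis: 2^1·C(5,1) = 10.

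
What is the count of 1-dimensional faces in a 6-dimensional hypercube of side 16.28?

Choose 1 of 6 axes to span the face (C(6,1) = 6 ways), then fix each of the remaining 5 coordinates at one of its two extreme values (2^5 = 32 ways): 6·32 = 192.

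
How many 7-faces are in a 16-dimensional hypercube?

Choose 7 of 16 axes to span the face (C(16,7) = 11440 ways), then fix each of the remaining 9 coordinates at one of its two extreme values (2^9 = 512 ways): 11440·512 = 5857280.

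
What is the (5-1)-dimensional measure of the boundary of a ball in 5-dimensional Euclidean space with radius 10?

|∂B_5(10)| = 80000·π^2/3 ≈ 263189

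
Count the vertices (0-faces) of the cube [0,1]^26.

Number of vertices = 2^26 = 67108864.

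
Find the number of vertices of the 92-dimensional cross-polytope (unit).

The vertices are ±e_1, ..., ±e_92, so there are 2·92 = 184.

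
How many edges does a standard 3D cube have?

An n-cube has n·2^(n-1) edges. With n = 3: 3·4 = 12.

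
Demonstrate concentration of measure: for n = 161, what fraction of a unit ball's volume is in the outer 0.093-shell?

1 - (1-0.093)^161 ≈ 0.9999998505 ≈ 99.999985%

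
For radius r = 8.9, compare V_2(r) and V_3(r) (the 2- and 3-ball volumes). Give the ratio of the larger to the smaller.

V_2(8.9) ≈ 248.846, V_3(8.9) ≈ 2952.97. The 3-ball is larger by a factor of 11.87.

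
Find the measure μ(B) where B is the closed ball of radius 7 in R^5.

Volume = π^{5/2}·(7)^5/Γ(7/2) = 134456·π^2/15 ≈ 88468.5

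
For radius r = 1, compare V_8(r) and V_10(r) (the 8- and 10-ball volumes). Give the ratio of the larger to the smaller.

V_8(1) ≈ 4.05871, V_10(1) ≈ 2.55016. The 8-ball is larger by a factor of 1.592.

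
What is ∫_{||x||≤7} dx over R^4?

Volume = π^{4/2}·(7)^4/Γ(3) = 2401·π^2/2 ≈ 11848.5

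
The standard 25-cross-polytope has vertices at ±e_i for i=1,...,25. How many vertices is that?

Number of vertices = 2n = 50.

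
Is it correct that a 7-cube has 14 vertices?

False. The 7-cube has 2^7 = 128 vertices.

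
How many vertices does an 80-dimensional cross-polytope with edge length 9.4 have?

The vertices are ±e_1, ..., ±e_80, so there are 2·80 = 160.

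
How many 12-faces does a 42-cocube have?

f_12(42-orthoplex) = 2^13 · (42 choose 13) = 209049446645760.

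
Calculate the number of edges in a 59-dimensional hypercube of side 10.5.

The 59-cube has n·2^(n-1) = 59·2^58 = 59·288230376151711744 = 17005592192950992896 edges.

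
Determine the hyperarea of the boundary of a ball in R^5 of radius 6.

|∂B_5(6)| = 3456·π^2 ≈ 34109.4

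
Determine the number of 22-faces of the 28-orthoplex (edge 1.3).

f_22(28-orthoplex) = 2^23 · (28 choose 23) = 824432394240.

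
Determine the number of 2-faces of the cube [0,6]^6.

f_2(6-cube) = (6 choose 2) · 2^4 = 240.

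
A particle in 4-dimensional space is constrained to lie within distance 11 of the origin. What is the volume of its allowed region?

Volume = π^{4/2}·(11)^4/Γ(3) = 14641·π^2/2 ≈ 72250.4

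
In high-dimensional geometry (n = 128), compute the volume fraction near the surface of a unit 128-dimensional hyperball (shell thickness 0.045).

1 - (1-0.045)^128 ≈ 0.997243 ≈ 99.72%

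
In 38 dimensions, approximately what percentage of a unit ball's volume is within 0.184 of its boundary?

1 - (1-0.184)^38 ≈ 0.999559 ≈ 99.9559%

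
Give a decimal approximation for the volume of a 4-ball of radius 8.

The n-ball volume is π^(n/2)·r^n/Γ(n/2+1). With n=4, r=8: V = 2048·π^2 ≈ 20212.9.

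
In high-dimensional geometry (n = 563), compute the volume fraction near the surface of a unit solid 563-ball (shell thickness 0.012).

1 - (1-0.012)^563 ≈ 0.998883 ≈ 99.89%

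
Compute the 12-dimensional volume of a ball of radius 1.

The n-ball volume is π^(n/2)·r^n/Γ(n/2+1). With n=12, r=1: V = π^6/720 ≈ 1.33526.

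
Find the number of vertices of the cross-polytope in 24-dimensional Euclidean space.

An n-cross-polytope has 2^(k+1)·C(n,k+1) k-faces. Here 2^1·C(24,1) = 2·24 = 48.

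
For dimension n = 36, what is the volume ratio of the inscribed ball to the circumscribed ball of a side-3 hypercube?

The radii are 3/2 and 3√36/2, so the volume ratio is (1/√36)^36 = 36^{-36/2} ≈ 9.69516e-29.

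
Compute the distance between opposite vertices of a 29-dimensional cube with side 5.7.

The space diagonal of an n-cube of side s is s√n. Here 5.7·√29 ≈ 30.6954.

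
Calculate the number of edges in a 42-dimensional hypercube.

The 42-cube has n·2^(n-1) = 42·2^41 = 42·2199023255552 = 92358976733184 edges.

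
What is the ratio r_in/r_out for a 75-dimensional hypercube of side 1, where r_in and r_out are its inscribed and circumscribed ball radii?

Ratio = (s/2)/(s√75/2) = 75^(-1/2) ≈ 0.11547.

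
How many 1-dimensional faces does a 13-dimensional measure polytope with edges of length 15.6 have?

f_1(13-cube) = (13 choose 1) · 2^12 = 53248.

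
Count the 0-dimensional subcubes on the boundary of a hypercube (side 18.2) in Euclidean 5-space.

f_0(5-cube) = (5 choose 0) · 2^5 = 32.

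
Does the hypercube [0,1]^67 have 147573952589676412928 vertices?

True. The 67-cube has 2^67 = 147573952589676412928 vertices.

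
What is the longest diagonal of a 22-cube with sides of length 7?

Diagonal = √22 · 7 ≈ 32.8329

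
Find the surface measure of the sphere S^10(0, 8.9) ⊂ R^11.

The surface area of an n-ball is 2π^(n/2) r^(n-1) / Γ(n/2). For n=11, r=8.9: 6.46246e+10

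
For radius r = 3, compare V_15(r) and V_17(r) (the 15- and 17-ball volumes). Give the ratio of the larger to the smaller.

V_15(3) ≈ 5.47329e+06, V_17(3) ≈ 1.82063e+07. The 17-ball is larger by a factor of 3.326.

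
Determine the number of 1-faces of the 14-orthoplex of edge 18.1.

f_1(14-orthoplex) = 2^2 · (14 choose 2) = 364.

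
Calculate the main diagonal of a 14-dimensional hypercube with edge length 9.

||(9,9,...,9)|| = √(14)·9 ≈ 33.6749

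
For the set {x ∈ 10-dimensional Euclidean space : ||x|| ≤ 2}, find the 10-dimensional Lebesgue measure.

Volume = π^{10/2}·(2)^10/Γ(6) = 128·π^5/15 ≈ 2611.37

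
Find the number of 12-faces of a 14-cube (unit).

Number of 12-faces = C(14,12) · 2^(14-12) = 91 · 4 = 364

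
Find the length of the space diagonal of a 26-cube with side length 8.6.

The space diagonal of an n-cube of side s is s√n. Here 8.6·√26 ≈ 43.8516.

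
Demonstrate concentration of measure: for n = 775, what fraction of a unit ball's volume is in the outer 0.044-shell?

1 - (1-0.044)^775 ≈ 1 - 7.159e-16 ≈ (100 - 6.66e-14)%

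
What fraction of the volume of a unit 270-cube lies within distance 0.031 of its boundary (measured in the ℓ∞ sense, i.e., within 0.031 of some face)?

1 - (1 - 2·0.031)^270 = 1 - 0.938^270 ≈ 0.9999999688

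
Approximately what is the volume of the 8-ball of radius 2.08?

Volume = π^{8/2}·(2.08)^8/Γ(5) ≈ 1421.98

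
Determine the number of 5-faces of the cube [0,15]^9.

Choose 5 of 9 axes to span the face (C(9,5) = 126 ways), then fix each of the remaining 4 coordinates at one of its two extreme values (2^4 = 16 ways): 126·16 = 2016.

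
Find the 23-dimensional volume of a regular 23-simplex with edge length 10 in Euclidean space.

For a regular n-simplex with edge a, V = (a^n / n!)·√((n+1)/2^n). With a=10, n=23: V ≈ 0.00654284.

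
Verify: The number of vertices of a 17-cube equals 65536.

False. The 17-cube has 2^17 = 131072 vertices.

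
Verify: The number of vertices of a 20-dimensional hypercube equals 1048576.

True. The 20-cube has 2^20 = 1048576 vertices.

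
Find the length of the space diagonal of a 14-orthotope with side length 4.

Diagonal = √14 · 4 ≈ 14.9666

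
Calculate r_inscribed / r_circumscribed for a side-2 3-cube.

Ratio = (s/2)/(s√3/2) = 3^(-1/2) ≈ 0.57735.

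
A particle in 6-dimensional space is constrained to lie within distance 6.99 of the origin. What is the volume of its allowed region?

Volume = π^{6/2}·(6.99)^6/Γ(4) ≈ 602784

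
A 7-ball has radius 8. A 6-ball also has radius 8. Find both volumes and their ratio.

V_7(8) ≈ 9.90855e+06. V_6(8) ≈ 1.35468e+06. Ratio V_7/V_6 ≈ 7.314.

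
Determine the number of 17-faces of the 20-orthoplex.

An n-cross-polytope has 2^(k+1)·C(n,k+1) k-faces. Here 2^18·C(20,18) = 262144·190 = 49807360.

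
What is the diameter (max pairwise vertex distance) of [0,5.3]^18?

d = √(5.3² + 5.3² + ... + 5.3²) [18 terms] = √(18·5.3²) = 5.3√18 ≈ 22.486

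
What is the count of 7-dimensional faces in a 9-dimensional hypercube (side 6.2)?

f_7(9-cube) = (9 choose 7) · 2^2 = 144.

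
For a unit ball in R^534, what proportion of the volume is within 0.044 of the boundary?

Shell fraction = 1 - (1-0.044)^534 ≈ 1 - 3.669e-11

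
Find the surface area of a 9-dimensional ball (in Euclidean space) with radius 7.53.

|∂B_9(7.53)| ≈ 3.06846e+08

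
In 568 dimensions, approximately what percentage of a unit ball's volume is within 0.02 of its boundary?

1 - (1-0.02)^568 ≈ 0.99999 ≈ 99.998961%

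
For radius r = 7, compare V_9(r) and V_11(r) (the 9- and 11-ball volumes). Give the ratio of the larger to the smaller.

V_9(7) ≈ 1.33107e+08, V_11(7) ≈ 3.72549e+09. The 11-ball is larger by a factor of 27.99.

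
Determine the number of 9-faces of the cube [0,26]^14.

f_9(14-cube) = (14 choose 9) · 2^5 = 64064.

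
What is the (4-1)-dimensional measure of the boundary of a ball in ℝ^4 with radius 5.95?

S_4(5.95) = 2·π^(4/2)·(5.95)^3 / Γ(4/2) ≈ 4157.96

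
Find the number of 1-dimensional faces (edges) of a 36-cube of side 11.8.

The 36-cube has n·2^(n-1) = 36·2^35 = 36·34359738368 = 1236950581248 edges.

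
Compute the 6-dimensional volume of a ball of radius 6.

V = 7776·π^3 ≈ 241105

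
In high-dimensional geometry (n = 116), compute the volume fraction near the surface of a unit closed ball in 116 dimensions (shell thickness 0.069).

1 - (1-0.069)^116 ≈ 0.99975 ≈ 99.9750%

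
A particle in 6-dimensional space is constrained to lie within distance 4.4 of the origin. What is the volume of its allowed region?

V_6(4.4) = π^(6/2) · (4.4)^6 / Γ(6/2 + 1) ≈ 37498.5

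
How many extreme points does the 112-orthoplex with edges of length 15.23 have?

An n-cross-polytope has 2n vertices; here n = 112, giving 224.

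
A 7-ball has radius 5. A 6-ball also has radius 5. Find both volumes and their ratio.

V_7(5) ≈ 369122. V_6(5) ≈ 80745.5. Ratio V_7/V_6 ≈ 4.571.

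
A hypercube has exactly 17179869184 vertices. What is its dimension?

Since 2^n = 17179869184, we have n = 34.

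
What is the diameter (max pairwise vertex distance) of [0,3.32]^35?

||(3.32,3.32,...,3.32)|| = √(35)·3.32 ≈ 19.6414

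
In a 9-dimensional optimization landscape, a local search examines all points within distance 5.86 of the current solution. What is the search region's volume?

The n-ball volume is π^(n/2)·r^n/Γ(n/2+1). With n=9, r=5.86: V ≈ 2.6878e+07.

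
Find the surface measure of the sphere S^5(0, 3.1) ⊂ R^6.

|∂B_6(3.1)| ≈ 8876.83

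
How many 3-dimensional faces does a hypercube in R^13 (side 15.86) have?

Choose 3 of 13 axes to span the face (C(13,3) = 286 ways), then fix each of the remaining 10 coordinates at one of its two extreme values (2^10 = 1024 ways): 286·1024 = 292864.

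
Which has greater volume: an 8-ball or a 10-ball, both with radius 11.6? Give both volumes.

V_8(11.6) ≈ 1.33061e+09. V_10(11.6) ≈ 1.12499e+11. The 10-ball is larger.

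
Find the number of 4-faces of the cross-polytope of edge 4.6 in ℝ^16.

Number of 4-faces = 2^(4+1) · C(16,4+1) = 32 · 4368 = 139776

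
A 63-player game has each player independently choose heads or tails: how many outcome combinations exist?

Each vertex is a binary string of length 63, so there are 2^63 = 9223372036854775808.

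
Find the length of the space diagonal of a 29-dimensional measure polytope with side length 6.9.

||(6.9,6.9,...,6.9)|| = √(29)·6.9 ≈ 37.1576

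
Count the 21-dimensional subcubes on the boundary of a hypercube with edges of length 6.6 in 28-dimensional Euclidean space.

Number of 21-faces = C(28,21) · 2^(28-21) = 1184040 · 128 = 151557120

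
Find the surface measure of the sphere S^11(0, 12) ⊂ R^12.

The surface area of an n-ball is 2π^(n/2) r^(n-1) / Γ(n/2). For n=12, r=12: 61917364224·π^6/5 ≈ 1.19053e+13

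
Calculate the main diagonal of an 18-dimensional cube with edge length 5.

The space diagonal of an n-cube of side s is s√n. Here 5·√18 ≈ 21.2132.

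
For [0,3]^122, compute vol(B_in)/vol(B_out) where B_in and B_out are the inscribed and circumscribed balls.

V_in/V_out = n^(-n/2) = 122^(-122/2) ≈ 5.39573e-128.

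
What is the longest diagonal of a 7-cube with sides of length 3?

Diagonal = √7 · 3 ≈ 7.93725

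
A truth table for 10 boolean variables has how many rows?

An n-cube has 2^n vertices; for n = 10 that is 2^10 = 1024.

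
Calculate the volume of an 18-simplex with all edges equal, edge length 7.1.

V = (7.1^18 / 18!) · √((18+1) / 2^18) ≈ 0.00279522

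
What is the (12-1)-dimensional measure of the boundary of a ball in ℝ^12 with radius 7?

The surface area of an n-ball is 2π^(n/2) r^(n-1) / Γ(n/2). For n=12, r=7: 1977326743·π^6/60 ≈ 3.1683e+10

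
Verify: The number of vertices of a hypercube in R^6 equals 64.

True. The 6-cube has 2^6 = 64 vertices.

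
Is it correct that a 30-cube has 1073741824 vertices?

True. The 30-cube has 2^30 = 1073741824 vertices.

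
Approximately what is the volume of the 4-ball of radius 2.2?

V_4(2.2) = π^(4/2) · (2.2)^4 / Γ(4/2 + 1) ≈ 115.601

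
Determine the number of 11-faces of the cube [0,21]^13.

f_11(13-cube) = (13 choose 11) · 2^2 = 312.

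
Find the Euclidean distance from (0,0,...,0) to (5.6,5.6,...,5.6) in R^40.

||(5.6,5.6,...,5.6)|| = √(40)·5.6 ≈ 35.4175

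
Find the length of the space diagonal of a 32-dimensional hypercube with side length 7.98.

Diagonal = √32 · 7.98 ≈ 45.1417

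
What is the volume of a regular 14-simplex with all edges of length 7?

Volume = 7^14 · √(15/2^14) / 14! ≈ 0.235396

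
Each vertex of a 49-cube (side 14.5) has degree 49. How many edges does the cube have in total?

Number of 1-faces = C(49,1)·2^(49-1) = 49·281474976710656 = 13792273858822144.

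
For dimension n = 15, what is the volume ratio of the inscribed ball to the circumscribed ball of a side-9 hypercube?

V_in / V_out = (r_in/r_out)^15 = (1/√15)^15 = 15^(-15/2) ≈ 1.51118e-09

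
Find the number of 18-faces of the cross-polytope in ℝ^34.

An n-cross-polytope has 2^(k+1)·C(n,k+1) k-faces. Here 2^19·C(34,19) = 524288·1855967520 = 973061499125760.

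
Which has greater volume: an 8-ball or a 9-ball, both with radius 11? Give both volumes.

V_8(11) ≈ 8.70021e+08. V_9(11) ≈ 7.77771e+09. The 9-ball is larger.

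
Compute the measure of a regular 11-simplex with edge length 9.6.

V_11 = √(12) · 9.6^11 / (11! · 2^(11/2)) ≈ 122.392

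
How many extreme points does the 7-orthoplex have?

The vertices are ±e_1, ..., ±e_7, so there are 2·7 = 14.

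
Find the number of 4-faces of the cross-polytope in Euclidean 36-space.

Number of 4-faces = 2^(4+1) · C(36,4+1) = 32 · 376992 = 12063744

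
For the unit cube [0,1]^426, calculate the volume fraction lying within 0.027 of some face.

1 - (1 - 2·0.027)^426 = 1 - 0.946^426 ≈ 1 - 5.366e-11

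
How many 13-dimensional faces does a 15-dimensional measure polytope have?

An n-cube has C(n,k)·2^(n-k) k-faces. Here C(15,13)·2^2 = 105·4 = 420.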